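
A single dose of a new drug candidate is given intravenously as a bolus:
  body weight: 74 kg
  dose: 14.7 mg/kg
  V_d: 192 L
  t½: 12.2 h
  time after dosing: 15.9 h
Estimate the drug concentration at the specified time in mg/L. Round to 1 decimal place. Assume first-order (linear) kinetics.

2.3 mg/L

Total dose = 14.7 × 74 = 1088 mg
C₀ = Dose / Vd = 1088 / 192 = 5.667 mg/L
k = ln2 / t½ = 0.693147 / 12.2 = 0.05682 h⁻¹
C = C₀ · e^(−k·t) = 5.667 × e^(−0.05682 × 15.9)
  = 5.667 × 0.4052 = 2.296 mg/L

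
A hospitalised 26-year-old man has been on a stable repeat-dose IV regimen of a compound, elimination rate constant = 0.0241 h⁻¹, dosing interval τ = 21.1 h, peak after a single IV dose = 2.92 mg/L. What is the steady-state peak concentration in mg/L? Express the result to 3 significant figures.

e^(−kτ) = e^(−0.02410 × 21.1) = 0.6014
Accumulation ratio R = 1 / (1 − e^(−kτ)) = 1 / (1 − 0.6014) = 2.509
Steady-state peak = C₀ × R = 2.92 × 2.509 = 7.326 mg/L

7.33 mg/L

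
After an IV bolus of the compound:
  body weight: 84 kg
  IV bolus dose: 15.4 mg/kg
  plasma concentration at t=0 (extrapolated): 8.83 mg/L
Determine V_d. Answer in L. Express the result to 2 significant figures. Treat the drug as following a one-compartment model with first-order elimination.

150 L

Dose = 15.4 × 84 = 1294 mg
Vd = Dose / C₀ = 1294 / 8.83 = 146.5 L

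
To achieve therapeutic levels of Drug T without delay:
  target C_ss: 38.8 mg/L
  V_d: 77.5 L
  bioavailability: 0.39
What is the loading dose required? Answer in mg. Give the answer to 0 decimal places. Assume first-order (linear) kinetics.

7710 mg

LD = Css × Vd / F = 38.8 × 77.5 / 0.39 = 7710 mg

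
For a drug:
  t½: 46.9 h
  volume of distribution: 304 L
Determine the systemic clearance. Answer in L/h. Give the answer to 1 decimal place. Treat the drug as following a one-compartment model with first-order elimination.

k = ln2 / t½ = 0.693147 / 46.9 = 0.01478 h⁻¹
CL = k × Vd = 0.01478 × 304 = 4.493 L/h

4.5 L/h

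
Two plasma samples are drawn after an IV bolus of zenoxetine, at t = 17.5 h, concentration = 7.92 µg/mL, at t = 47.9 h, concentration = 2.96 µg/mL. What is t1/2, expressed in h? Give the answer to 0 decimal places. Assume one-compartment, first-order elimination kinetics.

k = ln(C₁/C₂) / (t₂ − t₁) = ln(7.92/2.96) / (47.9 − 17.5)
  = 0.9842 / 30.40 = 0.03238 h⁻¹
t½ = ln2 / k = 0.693147 / 0.03238 = 21.41 h

21 h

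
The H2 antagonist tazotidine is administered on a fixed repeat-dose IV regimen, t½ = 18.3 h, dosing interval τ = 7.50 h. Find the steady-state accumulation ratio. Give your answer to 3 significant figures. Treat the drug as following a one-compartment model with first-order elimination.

4.04

k = ln2 / t½ = 0.693147 / 18.3 = 0.03788 h⁻¹
e^(−kτ) = e^(−0.03788 × 7.50) = 0.7527
Accumulation ratio R = 1 / (1 − e^(−kτ)) = 1 / (1 − 0.7527) = 4.044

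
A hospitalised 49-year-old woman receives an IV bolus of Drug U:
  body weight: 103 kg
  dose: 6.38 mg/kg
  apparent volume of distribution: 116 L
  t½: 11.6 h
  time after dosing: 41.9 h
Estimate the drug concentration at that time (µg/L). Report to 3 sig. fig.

463 µg/L

Total dose = 6.38 × 103 = 657.1 mg
C₀ = Dose / Vd = 657.1 / 116 = 5.665 mg/L
k = ln2 / t½ = 0.693147 / 11.6 = 0.05975 h⁻¹
C = C₀ · e^(−k·t) = 5.665 × e^(−0.05975 × 41.9)
  = 5.665 × 0.08180 = 0.4634 mg/L
Convert: 0.4634 mg/L × 1000 = 463.4 µg/L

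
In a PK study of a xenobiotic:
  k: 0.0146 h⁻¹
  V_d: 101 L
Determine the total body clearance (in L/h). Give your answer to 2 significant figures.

CL = k × Vd = 0.0146 × 101 = 1.475 L/h

1.5 L/h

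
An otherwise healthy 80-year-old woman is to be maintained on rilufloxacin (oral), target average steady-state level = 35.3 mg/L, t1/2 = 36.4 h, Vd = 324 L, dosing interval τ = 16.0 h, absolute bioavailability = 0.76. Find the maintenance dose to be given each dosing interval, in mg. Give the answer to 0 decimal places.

k = ln2 / t½ = 0.693147 / 36.4 = 0.01904 h⁻¹
CL = k × Vd = 0.01904 × 324 = 6.169 L/h
At steady state, F × (Dose/τ) = Css × CL.
Dose = Css × CL × τ / F = 35.3 × 6.169 × 16.0 / 0.76 = 4585 mg

4585 mg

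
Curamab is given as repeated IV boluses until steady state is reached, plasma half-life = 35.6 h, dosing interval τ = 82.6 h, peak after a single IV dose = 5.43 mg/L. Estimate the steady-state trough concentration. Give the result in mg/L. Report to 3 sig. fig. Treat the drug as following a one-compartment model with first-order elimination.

k = ln2 / t½ = 0.693147 / 35.6 = 0.01947 h⁻¹
e^(−kτ) = e^(−0.01947 × 82.6) = 0.2002
Accumulation ratio R = 1 / (1 − e^(−kτ)) = 1 / (1 − 0.2002) = 1.250
Steady-state trough = C₀ × R × e^(−kτ) = 5.43 × 1.250 × 0.2002 = 1.359 mg/L

1.36 mg/L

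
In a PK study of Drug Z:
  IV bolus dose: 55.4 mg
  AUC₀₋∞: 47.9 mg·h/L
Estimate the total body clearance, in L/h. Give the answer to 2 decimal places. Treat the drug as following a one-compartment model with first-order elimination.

CL = Dose / AUC = 55.4 / 47.9 = 1.157 L/h

1.16 L/h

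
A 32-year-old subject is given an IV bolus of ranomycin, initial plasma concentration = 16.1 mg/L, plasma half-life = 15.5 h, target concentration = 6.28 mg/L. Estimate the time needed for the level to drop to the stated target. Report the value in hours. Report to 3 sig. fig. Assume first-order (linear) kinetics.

k = ln2 / t½ = 0.693147 / 15.5 = 0.04472 h⁻¹
t = ln(C₀ / C) / k = ln(16.10 / 6.28) / 0.04472
  = ln(2.564) / 0.04472 = 0.9416 / 0.04472 = 21.06 h

21.1 h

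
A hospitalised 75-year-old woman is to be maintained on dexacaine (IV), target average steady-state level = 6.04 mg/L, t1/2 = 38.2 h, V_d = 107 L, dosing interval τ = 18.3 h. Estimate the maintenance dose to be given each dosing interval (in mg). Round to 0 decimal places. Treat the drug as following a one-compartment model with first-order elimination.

215 mg

k = ln2 / t½ = 0.693147 / 38.2 = 0.01815 h⁻¹
CL = k × Vd = 0.01815 × 107 = 1.942 L/h
At steady state, Dose/τ = Css × CL.
Dose = Css × CL × τ = 6.04 × 1.942 × 18.3 = 214.7 mg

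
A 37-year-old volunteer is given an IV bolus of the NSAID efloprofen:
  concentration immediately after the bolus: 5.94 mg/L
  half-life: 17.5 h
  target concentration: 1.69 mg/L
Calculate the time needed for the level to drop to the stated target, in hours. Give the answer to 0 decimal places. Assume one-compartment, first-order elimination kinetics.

32 h

k = ln2 / t½ = 0.693147 / 17.5 = 0.03961 h⁻¹
t = ln(C₀ / C) / k = ln(5.940 / 1.69) / 0.03961
  = ln(3.515) / 0.03961 = 1.257 / 0.03961 = 31.73 h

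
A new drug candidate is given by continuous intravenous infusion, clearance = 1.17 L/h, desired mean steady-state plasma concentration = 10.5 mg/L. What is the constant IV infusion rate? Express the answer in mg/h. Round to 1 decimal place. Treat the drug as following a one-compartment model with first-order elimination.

At steady state, infusion rate R₀ = Css × CL = 10.5 × 1.170 = 12.29 mg/h

12.3 mg/h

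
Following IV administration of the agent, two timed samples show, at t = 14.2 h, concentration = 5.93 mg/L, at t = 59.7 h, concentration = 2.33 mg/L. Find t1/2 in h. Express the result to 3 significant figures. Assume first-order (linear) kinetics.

33.8 h

k = ln(C₁/C₂) / (t₂ − t₁) = ln(5.93/2.33) / (59.7 − 14.2)
  = 0.9342 / 45.50 = 0.02053 h⁻¹
t½ = ln2 / k = 0.693147 / 0.02053 = 33.76 h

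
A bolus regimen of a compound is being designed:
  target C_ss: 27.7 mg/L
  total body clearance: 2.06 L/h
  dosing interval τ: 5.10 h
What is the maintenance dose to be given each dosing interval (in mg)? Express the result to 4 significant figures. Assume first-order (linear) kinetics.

At steady state, Dose/τ = Css × CL.
Dose = Css × CL × τ = 27.7 × 2.060 × 5.10 = 291.0 mg

291.0 mg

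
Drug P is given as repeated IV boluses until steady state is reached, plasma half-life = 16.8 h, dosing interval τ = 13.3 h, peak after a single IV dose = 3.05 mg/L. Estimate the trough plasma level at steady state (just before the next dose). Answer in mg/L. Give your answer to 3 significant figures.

k = ln2 / t½ = 0.693147 / 16.8 = 0.04126 h⁻¹
e^(−kτ) = e^(−0.04126 × 13.3) = 0.5777
Accumulation ratio R = 1 / (1 − e^(−kτ)) = 1 / (1 − 0.5777) = 2.368
Steady-state trough = C₀ × R × e^(−kτ) = 3.05 × 2.368 × 0.5777 = 4.172 mg/L

4.17 mg/L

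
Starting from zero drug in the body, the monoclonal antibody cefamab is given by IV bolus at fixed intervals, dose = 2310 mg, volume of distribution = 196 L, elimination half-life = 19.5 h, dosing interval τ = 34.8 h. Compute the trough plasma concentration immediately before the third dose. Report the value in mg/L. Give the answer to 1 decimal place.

4.4 mg/L

C₀ per dose = Dose / Vd = 2310 / 196 = 11.79 mg/L
k = ln2 / t½ = 0.693147 / 19.5 = 0.03555 h⁻¹
Fraction remaining after one interval: r = e^(−kτ) = e^(−0.03555 × 34.8) = 0.2902
Before dose 3, 2 doses have been given (aged 1τ, 2τ).
C_trough = C₀ × (r + r²) = 11.79 × (0.2902 + 0.08422) = 4.414 mg/L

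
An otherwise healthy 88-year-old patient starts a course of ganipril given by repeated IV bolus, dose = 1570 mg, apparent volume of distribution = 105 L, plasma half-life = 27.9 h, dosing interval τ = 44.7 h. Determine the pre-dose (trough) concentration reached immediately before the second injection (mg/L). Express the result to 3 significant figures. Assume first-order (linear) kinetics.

4.93 mg/L

C₀ per dose = Dose / Vd = 1570 / 105 = 14.95 mg/L
k = ln2 / t½ = 0.693147 / 27.9 = 0.02484 h⁻¹
Fraction remaining after one interval: r = e^(−kτ) = e^(−0.02484 × 44.7) = 0.3294
Before dose 2, 1 dose has been given (aged 1τ).
C_trough = C₀ × r = 14.95 × 0.3294 = 4.925 mg/L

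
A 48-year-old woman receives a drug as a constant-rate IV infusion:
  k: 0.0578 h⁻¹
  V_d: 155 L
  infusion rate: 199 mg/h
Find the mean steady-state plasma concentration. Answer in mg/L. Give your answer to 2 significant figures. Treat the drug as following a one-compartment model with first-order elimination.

CL = k × Vd = 0.05780 × 155 = 8.959 L/h
At steady state Css = R₀ / CL = 199 / 8.959 = 22.21 mg/L

22 mg/L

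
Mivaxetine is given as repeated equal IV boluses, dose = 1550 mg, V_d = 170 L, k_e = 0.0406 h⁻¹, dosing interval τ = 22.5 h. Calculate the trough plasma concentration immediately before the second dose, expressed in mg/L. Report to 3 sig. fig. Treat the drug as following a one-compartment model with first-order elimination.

C₀ per dose = Dose / Vd = 1550 / 170 = 9.118 mg/L
Fraction remaining after one interval: r = e^(−kτ) = e^(−0.04060 × 22.5) = 0.4011
Before dose 2, 1 dose has been given (aged 1τ).
C_trough = C₀ × r = 9.118 × 0.4011 = 3.657 mg/L

3.66 mg/L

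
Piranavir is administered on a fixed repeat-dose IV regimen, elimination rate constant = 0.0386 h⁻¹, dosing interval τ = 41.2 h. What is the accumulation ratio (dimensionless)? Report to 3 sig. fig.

e^(−kτ) = e^(−0.03860 × 41.2) = 0.2039
Accumulation ratio R = 1 / (1 − e^(−kτ)) = 1 / (1 − 0.2039) = 1.256

1.26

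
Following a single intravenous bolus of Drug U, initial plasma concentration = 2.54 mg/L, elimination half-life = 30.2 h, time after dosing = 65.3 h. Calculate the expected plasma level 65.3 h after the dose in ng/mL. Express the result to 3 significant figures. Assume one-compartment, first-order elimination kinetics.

567 ng/mL

k = ln2 / t½ = 0.693147 / 30.2 = 0.02295 h⁻¹
C = C₀ · e^(−k·t) = 2.540 × e^(−0.02295 × 65.3)
  = 2.540 × 0.2234 = 0.5674 mg/L
Convert: 0.5674 mg/L × 1000 = 567.4 ng/mL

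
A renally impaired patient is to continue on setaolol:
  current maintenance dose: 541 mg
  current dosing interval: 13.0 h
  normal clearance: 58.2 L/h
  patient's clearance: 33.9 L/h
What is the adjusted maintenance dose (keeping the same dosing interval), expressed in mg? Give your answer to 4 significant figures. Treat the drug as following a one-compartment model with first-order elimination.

To keep the same average steady-state level, dosing rate must scale with clearance.
CL ratio = 33.9 / 58.2 = 0.5825
New dose (same interval) = 541 × 0.5825 = 315.1 mg

315.1 mg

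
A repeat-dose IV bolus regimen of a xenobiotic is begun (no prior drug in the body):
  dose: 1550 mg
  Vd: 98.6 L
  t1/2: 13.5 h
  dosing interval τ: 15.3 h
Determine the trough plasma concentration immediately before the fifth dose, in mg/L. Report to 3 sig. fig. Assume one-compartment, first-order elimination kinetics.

12.6 mg/L

C₀ per dose = Dose / Vd = 1550 / 98.6 = 15.72 mg/L
k = ln2 / t½ = 0.693147 / 13.5 = 0.05134 h⁻¹
Fraction remaining after one interval: r = e^(−kτ) = e^(−0.05134 × 15.3) = 0.4559
Before dose 5, 4 doses have been given (aged 1τ, 2τ, 3τ, 4τ).
C_trough = C₀ × (r + r² + … + r^4) = C₀ × r(1−r^4)/(1−r)
        = 15.72 × 0.4559 × (1 − 0.04320) / (1 − 0.4559) = 12.60 mg/L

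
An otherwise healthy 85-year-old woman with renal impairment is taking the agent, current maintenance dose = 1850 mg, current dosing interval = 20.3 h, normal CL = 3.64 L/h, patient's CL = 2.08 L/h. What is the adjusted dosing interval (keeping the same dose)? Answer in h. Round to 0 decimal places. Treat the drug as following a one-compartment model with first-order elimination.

36 h

To keep the same average steady-state level, dosing rate must scale with clearance.
CL ratio = 2.08 / 3.64 = 0.5714
New interval (same dose) = 20.3 / 0.5714 = 35.53 h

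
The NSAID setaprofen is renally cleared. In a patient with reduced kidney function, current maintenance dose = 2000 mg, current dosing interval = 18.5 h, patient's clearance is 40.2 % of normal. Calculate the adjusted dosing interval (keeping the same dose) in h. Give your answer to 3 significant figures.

To keep the same average steady-state level, dosing rate must scale with clearance.
CL ratio = 40.2 / 100 = 0.4020
New interval (same dose) = 18.5 / 0.4020 = 46.02 h

46.0 h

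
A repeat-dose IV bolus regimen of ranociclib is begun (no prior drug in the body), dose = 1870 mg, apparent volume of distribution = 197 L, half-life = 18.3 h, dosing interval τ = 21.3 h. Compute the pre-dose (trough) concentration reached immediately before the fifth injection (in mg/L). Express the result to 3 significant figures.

7.35 mg/L

C₀ per dose = Dose / Vd = 1870 / 197 = 9.492 mg/L
k = ln2 / t½ = 0.693147 / 18.3 = 0.03788 h⁻¹
Fraction remaining after one interval: r = e^(−kτ) = e^(−0.03788 × 21.3) = 0.4463
Before dose 5, 4 doses have been given (aged 1τ, 2τ, 3τ, 4τ).
C_trough = C₀ × (r + r² + … + r^4) = C₀ × r(1−r^4)/(1−r)
        = 9.492 × 0.4463 × (1 − 0.03967) / (1 − 0.4463) = 7.347 mg/L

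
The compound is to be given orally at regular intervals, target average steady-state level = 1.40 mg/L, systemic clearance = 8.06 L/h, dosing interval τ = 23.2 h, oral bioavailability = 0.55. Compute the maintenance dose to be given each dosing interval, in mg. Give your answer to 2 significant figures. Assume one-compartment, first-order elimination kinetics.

At steady state, F × (Dose/τ) = Css × CL.
Dose = Css × CL × τ / F = 1.40 × 8.060 × 23.2 / 0.55 = 476.0 mg

480 mg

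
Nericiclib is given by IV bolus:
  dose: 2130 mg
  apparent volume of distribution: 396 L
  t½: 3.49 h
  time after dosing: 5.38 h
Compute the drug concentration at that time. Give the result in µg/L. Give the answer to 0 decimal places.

1848 µg/L

C₀ = Dose / Vd = 2130 / 396 = 5.379 mg/L
k = ln2 / t½ = 0.693147 / 3.49 = 0.1986 h⁻¹
C = C₀ · e^(−k·t) = 5.379 × e^(−0.1986 × 5.38)
  = 5.379 × 0.3435 = 1.848 mg/L
Convert: 1.848 mg/L × 1000 = 1848 µg/L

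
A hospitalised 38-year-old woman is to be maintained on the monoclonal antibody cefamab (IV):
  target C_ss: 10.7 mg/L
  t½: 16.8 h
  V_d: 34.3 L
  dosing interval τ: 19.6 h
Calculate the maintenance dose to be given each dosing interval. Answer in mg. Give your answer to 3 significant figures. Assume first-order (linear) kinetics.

297 mg

k = ln2 / t½ = 0.693147 / 16.8 = 0.04126 h⁻¹
CL = k × Vd = 0.04126 × 34.3 = 1.415 L/h
At steady state, Dose/τ = Css × CL.
Dose = Css × CL × τ = 10.7 × 1.415 × 19.6 = 296.8 mg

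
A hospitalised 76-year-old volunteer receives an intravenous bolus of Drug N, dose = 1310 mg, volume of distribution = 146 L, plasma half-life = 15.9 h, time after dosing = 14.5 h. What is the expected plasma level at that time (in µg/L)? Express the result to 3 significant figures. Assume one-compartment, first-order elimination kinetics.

4770 µg/L

C₀ = Dose / Vd = 1310 / 146 = 8.973 mg/L
k = ln2 / t½ = 0.693147 / 15.9 = 0.04359 h⁻¹
C = C₀ · e^(−k·t) = 8.973 × e^(−0.04359 × 14.5)
  = 8.973 × 0.5315 = 4.769 mg/L
Convert: 4.769 mg/L × 1000 = 4769 µg/L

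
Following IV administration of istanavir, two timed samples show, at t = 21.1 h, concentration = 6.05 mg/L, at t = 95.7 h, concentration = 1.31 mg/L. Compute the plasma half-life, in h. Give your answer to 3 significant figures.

k = ln(C₁/C₂) / (t₂ − t₁) = ln(6.05/1.31) / (95.7 − 21.1)
  = 1.530 / 74.60 = 0.02051 h⁻¹
t½ = ln2 / k = 0.693147 / 0.02051 = 33.80 h

33.8 h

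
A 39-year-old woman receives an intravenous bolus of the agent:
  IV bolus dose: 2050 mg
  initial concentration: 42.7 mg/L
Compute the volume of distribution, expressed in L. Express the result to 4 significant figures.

48.01 L

Vd = Dose / C₀ = 2050 / 42.7 = 48.01 L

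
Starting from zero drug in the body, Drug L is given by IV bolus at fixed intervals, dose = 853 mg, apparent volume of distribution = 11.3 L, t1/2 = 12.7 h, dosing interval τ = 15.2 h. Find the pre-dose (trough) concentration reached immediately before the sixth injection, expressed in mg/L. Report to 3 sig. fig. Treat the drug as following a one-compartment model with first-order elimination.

57.5 mg/L

C₀ per dose = Dose / Vd = 853 / 11.3 = 75.49 mg/L
k = ln2 / t½ = 0.693147 / 12.7 = 0.05458 h⁻¹
Fraction remaining after one interval: r = e^(−kτ) = e^(−0.05458 × 15.2) = 0.4362
Before dose 6, 5 doses have been given (aged 1τ, 2τ, 3τ, 4τ, 5τ).
C_trough = C₀ × (r + r² + … + r^5) = C₀ × r(1−r^5)/(1−r)
        = 75.49 × 0.4362 × (1 − 0.01579) / (1 − 0.4362) = 57.48 mg/L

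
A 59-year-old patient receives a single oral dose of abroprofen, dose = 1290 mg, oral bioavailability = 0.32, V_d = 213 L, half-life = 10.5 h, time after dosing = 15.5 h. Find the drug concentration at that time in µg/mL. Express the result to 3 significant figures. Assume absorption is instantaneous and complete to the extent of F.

0.697 µg/mL

Amount reaching circulation = F × Dose = 0.32 × 1290 = 412.8 mg
C₀ = F·Dose / Vd = 412.8 / 213 = 1.938 mg/L
k = ln2 / t½ = 0.693147 / 10.5 = 0.06601 h⁻¹
C = C₀ · e^(−k·t) = 1.938 × e^(−0.06601 × 15.5)
  = 1.938 × 0.3595 = 0.6967 mg/L
(0.6967 mg/L = 0.6967 µg/mL)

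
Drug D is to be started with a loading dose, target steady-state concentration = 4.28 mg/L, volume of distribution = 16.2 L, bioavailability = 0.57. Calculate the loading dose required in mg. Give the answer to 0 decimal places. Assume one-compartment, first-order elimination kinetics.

122 mg

LD = Css × Vd / F = 4.28 × 16.2 / 0.57 = 121.6 mg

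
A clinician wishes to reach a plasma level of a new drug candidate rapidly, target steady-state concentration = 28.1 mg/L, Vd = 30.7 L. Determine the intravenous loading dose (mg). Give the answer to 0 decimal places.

LD = Css × Vd = 28.1 × 30.7 = 862.7 mg

863 mg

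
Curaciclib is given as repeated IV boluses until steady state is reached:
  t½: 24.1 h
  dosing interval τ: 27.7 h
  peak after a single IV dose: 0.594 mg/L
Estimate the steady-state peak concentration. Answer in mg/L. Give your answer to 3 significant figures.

1.08 mg/L

k = ln2 / t½ = 0.693147 / 24.1 = 0.02876 h⁻¹
e^(−kτ) = e^(−0.02876 × 27.7) = 0.4508
Accumulation ratio R = 1 / (1 − e^(−kτ)) = 1 / (1 − 0.4508) = 1.821
Steady-state peak = C₀ × R = 0.594 × 1.821 = 1.082 mg/L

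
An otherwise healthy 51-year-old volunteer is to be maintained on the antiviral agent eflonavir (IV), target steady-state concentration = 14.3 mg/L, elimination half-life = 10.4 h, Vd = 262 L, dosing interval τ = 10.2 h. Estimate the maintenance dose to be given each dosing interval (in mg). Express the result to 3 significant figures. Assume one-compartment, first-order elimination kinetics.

2550 mg

k = ln2 / t½ = 0.693147 / 10.4 = 0.06665 h⁻¹
CL = k × Vd = 0.06665 × 262 = 17.46 L/h
At steady state, Dose/τ = Css × CL.
Dose = Css × CL × τ = 14.3 × 17.46 × 10.2 = 2547 mg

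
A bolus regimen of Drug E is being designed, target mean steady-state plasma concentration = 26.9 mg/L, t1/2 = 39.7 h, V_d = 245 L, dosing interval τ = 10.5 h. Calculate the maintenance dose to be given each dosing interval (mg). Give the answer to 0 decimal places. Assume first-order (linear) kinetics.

k = ln2 / t½ = 0.693147 / 39.7 = 0.01746 h⁻¹
CL = k × Vd = 0.01746 × 245 = 4.278 L/h
At steady state, Dose/τ = Css × CL.
Dose = Css × CL × τ = 26.9 × 4.278 × 10.5 = 1208 mg

1208 mg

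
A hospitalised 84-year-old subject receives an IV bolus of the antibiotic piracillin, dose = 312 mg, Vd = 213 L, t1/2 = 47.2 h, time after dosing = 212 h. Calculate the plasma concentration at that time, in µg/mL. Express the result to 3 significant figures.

0.0651 µg/mL

C₀ = Dose / Vd = 312.0 / 213 = 1.465 mg/L
k = ln2 / t½ = 0.693147 / 47.2 = 0.01469 h⁻¹
C = C₀ · e^(−k·t) = 1.465 × e^(−0.01469 × 212)
  = 1.465 × 0.04441 = 0.06506 mg/L
(0.06506 mg/L = 0.06506 µg/mL)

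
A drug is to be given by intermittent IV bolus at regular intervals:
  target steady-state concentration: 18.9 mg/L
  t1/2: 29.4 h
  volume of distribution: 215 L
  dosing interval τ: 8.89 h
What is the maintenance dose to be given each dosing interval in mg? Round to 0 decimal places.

k = ln2 / t½ = 0.693147 / 29.4 = 0.02358 h⁻¹
CL = k × Vd = 0.02358 × 215 = 5.070 L/h
At steady state, Dose/τ = Css × CL.
Dose = Css × CL × τ = 18.9 × 5.070 × 8.89 = 851.9 mg

852 mg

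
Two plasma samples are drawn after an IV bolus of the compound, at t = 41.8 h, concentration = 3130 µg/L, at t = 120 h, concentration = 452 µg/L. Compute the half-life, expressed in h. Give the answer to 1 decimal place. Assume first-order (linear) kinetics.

28.0 h

k = ln(C₁/C₂) / (t₂ − t₁) = ln(3130/452) / (120 − 41.8)
  = 1.935 / 78.20 = 0.02474 h⁻¹
t½ = ln2 / k = 0.693147 / 0.02474 = 28.02 h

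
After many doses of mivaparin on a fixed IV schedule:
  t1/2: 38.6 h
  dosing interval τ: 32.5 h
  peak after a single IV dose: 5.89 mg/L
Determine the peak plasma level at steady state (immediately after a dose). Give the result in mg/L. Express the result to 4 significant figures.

13.32 mg/L

k = ln2 / t½ = 0.693147 / 38.6 = 0.01796 h⁻¹
e^(−kτ) = e^(−0.01796 × 32.5) = 0.5578
Accumulation ratio R = 1 / (1 − e^(−kτ)) = 1 / (1 − 0.5578) = 2.261
Steady-state peak = C₀ × R = 5.89 × 2.261 = 13.32 mg/L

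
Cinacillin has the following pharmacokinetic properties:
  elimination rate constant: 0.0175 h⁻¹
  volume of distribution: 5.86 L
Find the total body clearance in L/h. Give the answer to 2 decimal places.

CL = k × Vd = 0.0175 × 5.86 = 0.1026 L/h

0.10 L/h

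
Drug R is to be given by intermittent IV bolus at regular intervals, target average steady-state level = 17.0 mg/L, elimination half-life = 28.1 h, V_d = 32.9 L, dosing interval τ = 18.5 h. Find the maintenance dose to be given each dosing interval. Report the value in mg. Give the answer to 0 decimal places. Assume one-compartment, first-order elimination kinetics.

k = ln2 / t½ = 0.693147 / 28.1 = 0.02467 h⁻¹
CL = k × Vd = 0.02467 × 32.9 = 0.8116 L/h
At steady state, Dose/τ = Css × CL.
Dose = Css × CL × τ = 17.0 × 0.8116 × 18.5 = 255.2 mg

255 mg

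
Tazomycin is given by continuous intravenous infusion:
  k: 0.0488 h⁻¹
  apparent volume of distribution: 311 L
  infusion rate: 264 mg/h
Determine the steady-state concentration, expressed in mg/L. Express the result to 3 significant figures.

17.4 mg/L

CL = k × Vd = 0.04880 × 311 = 15.18 L/h
At steady state Css = R₀ / CL = 264 / 15.18 = 17.39 mg/L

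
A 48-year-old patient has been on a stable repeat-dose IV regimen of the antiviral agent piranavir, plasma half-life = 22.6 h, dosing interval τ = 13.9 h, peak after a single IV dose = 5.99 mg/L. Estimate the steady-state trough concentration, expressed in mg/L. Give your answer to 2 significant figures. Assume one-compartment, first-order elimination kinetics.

11 mg/L

k = ln2 / t½ = 0.693147 / 22.6 = 0.03067 h⁻¹
e^(−kτ) = e^(−0.03067 × 13.9) = 0.6529
Accumulation ratio R = 1 / (1 − e^(−kτ)) = 1 / (1 − 0.6529) = 2.881
Steady-state trough = C₀ × R × e^(−kτ) = 5.99 × 2.881 × 0.6529 = 11.27 mg/L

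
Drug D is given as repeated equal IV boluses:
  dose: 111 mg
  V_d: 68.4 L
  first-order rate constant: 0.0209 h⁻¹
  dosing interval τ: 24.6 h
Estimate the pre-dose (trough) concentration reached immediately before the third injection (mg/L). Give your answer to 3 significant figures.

1.55 mg/L

C₀ per dose = Dose / Vd = 111 / 68.4 = 1.623 mg/L
Fraction remaining after one interval: r = e^(−kτ) = e^(−0.02090 × 24.6) = 0.5980
Before dose 3, 2 doses have been given (aged 1τ, 2τ).
C_trough = C₀ × (r + r²) = 1.623 × (0.5980 + 0.3576) = 1.551 mg/L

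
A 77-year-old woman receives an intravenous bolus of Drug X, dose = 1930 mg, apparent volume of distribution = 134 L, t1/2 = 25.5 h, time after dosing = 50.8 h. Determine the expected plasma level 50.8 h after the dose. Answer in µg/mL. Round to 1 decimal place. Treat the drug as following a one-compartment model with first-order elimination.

3.6 µg/mL

C₀ = Dose / Vd = 1930 / 134 = 14.40 mg/L
k = ln2 / t½ = 0.693147 / 25.5 = 0.02718 h⁻¹
C = C₀ · e^(−k·t) = 14.40 × e^(−0.02718 × 50.8)
  = 14.40 × 0.2514 = 3.620 mg/L
(3.620 mg/L = 3.620 µg/mL)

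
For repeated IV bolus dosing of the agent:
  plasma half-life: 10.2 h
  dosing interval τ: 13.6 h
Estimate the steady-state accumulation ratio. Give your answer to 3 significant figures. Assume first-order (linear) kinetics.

1.66

k = ln2 / t½ = 0.693147 / 10.2 = 0.06796 h⁻¹
e^(−kτ) = e^(−0.06796 × 13.6) = 0.3968
Accumulation ratio R = 1 / (1 − e^(−kτ)) = 1 / (1 − 0.3968) = 1.658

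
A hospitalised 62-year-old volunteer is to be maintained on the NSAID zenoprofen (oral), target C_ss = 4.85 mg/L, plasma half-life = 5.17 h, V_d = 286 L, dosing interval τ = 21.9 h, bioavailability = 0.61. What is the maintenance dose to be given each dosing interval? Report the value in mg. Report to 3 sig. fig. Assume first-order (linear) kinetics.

k = ln2 / t½ = 0.693147 / 5.17 = 0.1341 h⁻¹
CL = k × Vd = 0.1341 × 286 = 38.35 L/h
At steady state, F × (Dose/τ) = Css × CL.
Dose = Css × CL × τ / F = 4.85 × 38.35 × 21.9 / 0.61 = 6678 mg

6680 mg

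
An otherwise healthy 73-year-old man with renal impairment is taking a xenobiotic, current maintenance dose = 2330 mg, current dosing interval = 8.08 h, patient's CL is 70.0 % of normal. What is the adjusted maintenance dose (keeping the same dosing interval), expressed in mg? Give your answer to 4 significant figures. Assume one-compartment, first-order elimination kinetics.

1631 mg

To keep the same average steady-state level, dosing rate must scale with clearance.
CL ratio = 70.0 / 100 = 0.7000
New dose (same interval) = 2330 × 0.7000 = 1631 mg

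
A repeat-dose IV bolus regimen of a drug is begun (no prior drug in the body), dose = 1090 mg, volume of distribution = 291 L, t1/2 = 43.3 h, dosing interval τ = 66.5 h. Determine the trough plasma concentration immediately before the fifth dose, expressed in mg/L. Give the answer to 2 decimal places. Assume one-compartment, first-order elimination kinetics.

1.94 mg/L

C₀ per dose = Dose / Vd = 1090 / 291 = 3.746 mg/L
k = ln2 / t½ = 0.693147 / 43.3 = 0.01601 h⁻¹
Fraction remaining after one interval: r = e^(−kτ) = e^(−0.01601 × 66.5) = 0.3448
Before dose 5, 4 doses have been given (aged 1τ, 2τ, 3τ, 4τ).
C_trough = C₀ × (r + r² + … + r^4) = C₀ × r(1−r^4)/(1−r)
        = 3.746 × 0.3448 × (1 − 0.01413) / (1 − 0.3448) = 1.943 mg/L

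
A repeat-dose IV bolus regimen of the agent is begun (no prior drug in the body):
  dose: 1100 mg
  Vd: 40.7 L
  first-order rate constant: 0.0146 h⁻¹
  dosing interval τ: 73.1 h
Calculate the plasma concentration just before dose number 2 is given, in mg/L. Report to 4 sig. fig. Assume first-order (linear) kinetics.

9.296 mg/L

C₀ per dose = Dose / Vd = 1100 / 40.7 = 27.03 mg/L
Fraction remaining after one interval: r = e^(−kτ) = e^(−0.01460 × 73.1) = 0.3439
Before dose 2, 1 dose has been given (aged 1τ).
C_trough = C₀ × r = 27.03 × 0.3439 = 9.296 mg/L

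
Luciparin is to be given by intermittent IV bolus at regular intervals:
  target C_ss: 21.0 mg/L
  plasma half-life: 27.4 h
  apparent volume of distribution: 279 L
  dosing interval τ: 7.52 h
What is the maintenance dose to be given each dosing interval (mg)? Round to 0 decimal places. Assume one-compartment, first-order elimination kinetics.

1115 mg

k = ln2 / t½ = 0.693147 / 27.4 = 0.02530 h⁻¹
CL = k × Vd = 0.02530 × 279 = 7.059 L/h
At steady state, Dose/τ = Css × CL.
Dose = Css × CL × τ = 21.0 × 7.059 × 7.52 = 1115 mg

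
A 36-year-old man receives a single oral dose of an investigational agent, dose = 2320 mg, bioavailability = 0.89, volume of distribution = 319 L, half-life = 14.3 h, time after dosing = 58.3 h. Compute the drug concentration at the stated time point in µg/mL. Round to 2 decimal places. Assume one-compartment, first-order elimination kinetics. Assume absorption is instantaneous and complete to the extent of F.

0.38 µg/mL

Amount reaching circulation = F × Dose = 0.89 × 2320 = 2065 mg
C₀ = F·Dose / Vd = 2065 / 319 = 6.473 mg/L
k = ln2 / t½ = 0.693147 / 14.3 = 0.04847 h⁻¹
C = C₀ · e^(−k·t) = 6.473 × e^(−0.04847 × 58.3)
  = 6.473 × 0.05926 = 0.3836 mg/L
(0.3836 mg/L = 0.3836 µg/mL)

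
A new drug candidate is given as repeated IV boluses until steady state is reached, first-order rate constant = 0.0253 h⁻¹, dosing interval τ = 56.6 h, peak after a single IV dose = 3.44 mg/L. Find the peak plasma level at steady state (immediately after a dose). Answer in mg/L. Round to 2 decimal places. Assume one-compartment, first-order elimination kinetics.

e^(−kτ) = e^(−0.02530 × 56.6) = 0.2388
Accumulation ratio R = 1 / (1 − e^(−kτ)) = 1 / (1 − 0.2388) = 1.314
Steady-state peak = C₀ × R = 3.44 × 1.314 = 4.520 mg/L

4.52 mg/L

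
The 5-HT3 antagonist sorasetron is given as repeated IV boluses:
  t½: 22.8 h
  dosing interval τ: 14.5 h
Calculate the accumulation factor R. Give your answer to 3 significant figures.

2.81

k = ln2 / t½ = 0.693147 / 22.8 = 0.03040 h⁻¹
e^(−kτ) = e^(−0.03040 × 14.5) = 0.6435
Accumulation ratio R = 1 / (1 − e^(−kτ)) = 1 / (1 − 0.6435) = 2.805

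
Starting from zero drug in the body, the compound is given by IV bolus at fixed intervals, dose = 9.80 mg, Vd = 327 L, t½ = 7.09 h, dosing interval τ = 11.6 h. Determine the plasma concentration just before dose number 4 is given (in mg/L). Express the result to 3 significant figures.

C₀ per dose = Dose / Vd = 9.80 / 327 = 0.02997 mg/L
k = ln2 / t½ = 0.693147 / 7.09 = 0.09776 h⁻¹
Fraction remaining after one interval: r = e^(−kτ) = e^(−0.09776 × 11.6) = 0.3217
Before dose 4, 3 doses have been given (aged 1τ, 2τ, 3τ).
C_trough = C₀ × (r + r² + … + r^3) = C₀ × r(1−r^3)/(1−r)
        = 0.02997 × 0.3217 × (1 − 0.03329) / (1 − 0.3217) = 0.01374 mg/L

0.0137 mg/L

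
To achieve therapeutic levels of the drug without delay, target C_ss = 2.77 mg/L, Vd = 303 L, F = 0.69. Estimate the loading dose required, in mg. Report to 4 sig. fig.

1216 mg

LD = Css × Vd / F = 2.77 × 303 / 0.69 = 1216 mg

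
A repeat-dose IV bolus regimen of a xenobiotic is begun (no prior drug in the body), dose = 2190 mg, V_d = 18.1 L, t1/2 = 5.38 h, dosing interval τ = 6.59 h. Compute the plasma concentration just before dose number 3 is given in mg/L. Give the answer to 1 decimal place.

73.9 mg/L

C₀ per dose = Dose / Vd = 2190 / 18.1 = 121.0 mg/L
k = ln2 / t½ = 0.693147 / 5.38 = 0.1288 h⁻¹
Fraction remaining after one interval: r = e^(−kτ) = e^(−0.1288 × 6.59) = 0.4279
Before dose 3, 2 doses have been given (aged 1τ, 2τ).
C_trough = C₀ × (r + r²) = 121.0 × (0.4279 + 0.1831) = 73.93 mg/L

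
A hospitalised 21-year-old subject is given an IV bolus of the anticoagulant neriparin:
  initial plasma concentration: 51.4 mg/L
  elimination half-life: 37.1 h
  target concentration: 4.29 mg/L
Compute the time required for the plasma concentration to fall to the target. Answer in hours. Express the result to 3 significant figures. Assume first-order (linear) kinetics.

133 h

k = ln2 / t½ = 0.693147 / 37.1 = 0.01868 h⁻¹
t = ln(C₀ / C) / k = ln(51.40 / 4.29) / 0.01868
  = ln(11.98) / 0.01868 = 2.483 / 0.01868 = 132.9 h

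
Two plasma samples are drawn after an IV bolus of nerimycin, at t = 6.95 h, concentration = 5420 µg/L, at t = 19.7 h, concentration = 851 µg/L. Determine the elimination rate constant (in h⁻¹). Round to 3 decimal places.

0.145 h⁻¹

k = ln(C₁/C₂) / (t₂ − t₁) = ln(5420/851) / (19.7 − 6.95)
  = 1.851 / 12.75 = 0.1452 h⁻¹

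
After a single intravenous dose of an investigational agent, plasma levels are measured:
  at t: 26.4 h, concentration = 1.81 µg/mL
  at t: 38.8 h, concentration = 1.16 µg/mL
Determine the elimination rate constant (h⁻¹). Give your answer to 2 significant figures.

k = ln(C₁/C₂) / (t₂ − t₁) = ln(1.81/1.16) / (38.8 − 26.4)
  = 0.4449 / 12.40 = 0.03588 h⁻¹

0.036 h⁻¹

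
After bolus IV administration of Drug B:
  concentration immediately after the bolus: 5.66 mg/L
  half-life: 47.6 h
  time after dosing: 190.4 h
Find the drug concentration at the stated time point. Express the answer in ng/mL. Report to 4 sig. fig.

k = ln2 / t½ = 0.693147 / 47.6 = 0.01456 h⁻¹
t / t½ = 190.4 / 47.6 = 4 half-lives
C = C₀ × (1/2)^4 = 5.660 × 0.06250 = 0.3538 mg/L
Convert: 0.3538 mg/L × 1000 = 353.8 ng/mL

353.8 ng/mL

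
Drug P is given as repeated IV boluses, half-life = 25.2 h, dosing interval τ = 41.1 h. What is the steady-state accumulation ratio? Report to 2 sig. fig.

k = ln2 / t½ = 0.693147 / 25.2 = 0.02751 h⁻¹
e^(−kτ) = e^(−0.02751 × 41.1) = 0.3228
Accumulation ratio R = 1 / (1 − e^(−kτ)) = 1 / (1 − 0.3228) = 1.477

1.5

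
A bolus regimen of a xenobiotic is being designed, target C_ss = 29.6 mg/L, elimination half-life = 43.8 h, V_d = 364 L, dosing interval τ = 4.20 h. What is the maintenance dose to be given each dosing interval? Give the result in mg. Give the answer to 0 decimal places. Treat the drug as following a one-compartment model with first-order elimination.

716 mg

k = ln2 / t½ = 0.693147 / 43.8 = 0.01583 h⁻¹
CL = k × Vd = 0.01583 × 364 = 5.762 L/h
At steady state, Dose/τ = Css × CL.
Dose = Css × CL × τ = 29.6 × 5.762 × 4.20 = 716.3 mg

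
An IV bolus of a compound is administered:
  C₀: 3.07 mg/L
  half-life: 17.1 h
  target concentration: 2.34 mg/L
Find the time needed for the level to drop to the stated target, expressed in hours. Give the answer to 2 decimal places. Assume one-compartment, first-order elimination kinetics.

k = ln2 / t½ = 0.693147 / 17.1 = 0.04053 h⁻¹
t = ln(C₀ / C) / k = ln(3.070 / 2.34) / 0.04053
  = ln(1.312) / 0.04053 = 0.2716 / 0.04053 = 6.701 h

6.70 h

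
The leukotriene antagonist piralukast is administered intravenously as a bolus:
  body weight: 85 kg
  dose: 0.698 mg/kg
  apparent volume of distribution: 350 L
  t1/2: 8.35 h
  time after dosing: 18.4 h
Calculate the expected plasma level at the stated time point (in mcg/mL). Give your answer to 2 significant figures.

0.037 mcg/mL

Total dose = 0.698 × 85 = 59.33 mg
C₀ = Dose / Vd = 59.33 / 350 = 0.1695 mg/L
k = ln2 / t½ = 0.693147 / 8.35 = 0.08301 h⁻¹
C = C₀ · e^(−k·t) = 0.1695 × e^(−0.08301 × 18.4)
  = 0.1695 × 0.2171 = 0.03680 mg/L
(0.03680 mg/L = 0.03680 mcg/mL)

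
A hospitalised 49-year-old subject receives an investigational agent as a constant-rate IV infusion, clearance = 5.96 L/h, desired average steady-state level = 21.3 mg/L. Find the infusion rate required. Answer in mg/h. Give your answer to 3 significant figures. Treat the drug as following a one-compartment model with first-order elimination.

127 mg/h

At steady state, infusion rate R₀ = Css × CL = 21.3 × 5.960 = 126.9 mg/h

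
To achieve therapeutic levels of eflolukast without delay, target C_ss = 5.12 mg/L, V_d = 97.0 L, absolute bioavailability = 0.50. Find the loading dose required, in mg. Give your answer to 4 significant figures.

993.3 mg

LD = Css × Vd / F = 5.12 × 97.0 / 0.50 = 993.3 mg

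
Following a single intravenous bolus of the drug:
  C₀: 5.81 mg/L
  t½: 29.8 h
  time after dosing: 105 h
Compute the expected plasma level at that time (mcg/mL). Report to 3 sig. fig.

0.505 mcg/mL

k = ln2 / t½ = 0.693147 / 29.8 = 0.02326 h⁻¹
C = C₀ · e^(−k·t) = 5.810 × e^(−0.02326 × 105)
  = 5.810 × 0.08696 = 0.5052 mg/L
(0.5052 mg/L = 0.5052 mcg/mL)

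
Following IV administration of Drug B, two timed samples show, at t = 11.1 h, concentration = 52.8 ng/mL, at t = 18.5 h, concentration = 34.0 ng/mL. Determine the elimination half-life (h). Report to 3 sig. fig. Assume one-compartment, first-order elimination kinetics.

11.7 h

k = ln(C₁/C₂) / (t₂ − t₁) = ln(52.8/34.0) / (18.5 − 11.1)
  = 0.4402 / 7.400 = 0.05949 h⁻¹
t½ = ln2 / k = 0.693147 / 0.05949 = 11.65 h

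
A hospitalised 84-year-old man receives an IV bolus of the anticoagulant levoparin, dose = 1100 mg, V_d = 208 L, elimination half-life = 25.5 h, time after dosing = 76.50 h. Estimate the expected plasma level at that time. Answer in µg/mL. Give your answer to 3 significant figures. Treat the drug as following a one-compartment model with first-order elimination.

C₀ = Dose / Vd = 1100 / 208 = 5.288 mg/L
k = ln2 / t½ = 0.693147 / 25.5 = 0.02718 h⁻¹
t / t½ = 76.50 / 25.5 = 3 half-lives
C = C₀ × (1/2)^3 = 5.288 × 0.1250 = 0.6610 mg/L
(0.6610 mg/L = 0.6610 µg/mL)

0.661 µg/mL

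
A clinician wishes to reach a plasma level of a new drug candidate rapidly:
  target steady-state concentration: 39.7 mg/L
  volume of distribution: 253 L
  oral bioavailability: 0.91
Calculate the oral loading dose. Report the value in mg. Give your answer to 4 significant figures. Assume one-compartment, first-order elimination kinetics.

LD = Css × Vd / F = 39.7 × 253 / 0.91 = 11040 mg

11040 mg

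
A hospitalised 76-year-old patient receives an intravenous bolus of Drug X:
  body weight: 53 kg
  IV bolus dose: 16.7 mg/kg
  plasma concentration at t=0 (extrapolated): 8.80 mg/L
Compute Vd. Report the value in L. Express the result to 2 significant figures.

100 L

Dose = 16.7 × 53 = 885.1 mg
Vd = Dose / C₀ = 885.1 / 8.80 = 100.6 L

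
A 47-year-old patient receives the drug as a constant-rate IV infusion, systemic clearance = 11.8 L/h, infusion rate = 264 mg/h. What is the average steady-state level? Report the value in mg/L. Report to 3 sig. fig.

At steady state Css = R₀ / CL = 264 / 11.80 = 22.37 mg/L

22.4 mg/L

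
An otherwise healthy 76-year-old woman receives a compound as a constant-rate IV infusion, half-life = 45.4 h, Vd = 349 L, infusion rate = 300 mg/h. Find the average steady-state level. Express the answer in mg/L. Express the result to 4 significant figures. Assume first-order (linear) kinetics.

k = ln2 / t½ = 0.693147 / 45.4 = 0.01527 h⁻¹
CL = k × Vd = 0.01527 × 349 = 5.329 L/h
At steady state Css = R₀ / CL = 300 / 5.329 = 56.30 mg/L

56.30 mg/L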